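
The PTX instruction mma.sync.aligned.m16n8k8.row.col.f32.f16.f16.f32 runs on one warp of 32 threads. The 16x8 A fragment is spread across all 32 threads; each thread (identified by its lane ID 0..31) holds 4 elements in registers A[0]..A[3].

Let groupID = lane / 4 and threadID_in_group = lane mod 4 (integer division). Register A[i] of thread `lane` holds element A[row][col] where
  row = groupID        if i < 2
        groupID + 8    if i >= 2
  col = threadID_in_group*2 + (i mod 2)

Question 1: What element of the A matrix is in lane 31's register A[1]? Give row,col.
7,7

lane 31: gr=7 (31/4), th=3 (31%4)
i=1: r=7+0=7, c=3*2+1=7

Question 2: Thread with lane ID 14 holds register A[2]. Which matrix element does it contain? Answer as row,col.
11,4

L=14→G=14>>2=3, T=14&3=2
[2]→row 3+8=11  col 2·2+0=4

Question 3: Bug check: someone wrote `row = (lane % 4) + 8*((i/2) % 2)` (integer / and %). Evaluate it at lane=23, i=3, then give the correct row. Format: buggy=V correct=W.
buggy=11 correct=13

`(lane % 4) + 8*((i/2) % 2)`[23,3]→11
L=23→G=23>>2=5, T=23&3=3
[3]→row 5+8=13  col 3·2+1=7
row: 11 vs 13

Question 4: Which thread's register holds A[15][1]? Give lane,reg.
r=15→G=7,rhi=1  c=1→T=0,p=1
L=7*4+0=28  i=1*2+1=3

28,3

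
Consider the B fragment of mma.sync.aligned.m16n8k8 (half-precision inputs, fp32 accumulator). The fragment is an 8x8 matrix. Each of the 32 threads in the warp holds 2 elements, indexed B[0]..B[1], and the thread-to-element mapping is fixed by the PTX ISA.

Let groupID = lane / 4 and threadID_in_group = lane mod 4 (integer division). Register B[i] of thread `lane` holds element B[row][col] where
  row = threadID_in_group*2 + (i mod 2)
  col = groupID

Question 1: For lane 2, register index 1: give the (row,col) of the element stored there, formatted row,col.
5,0

2: gr=0,th=2
[1] (2*2+1,0) = (5,0)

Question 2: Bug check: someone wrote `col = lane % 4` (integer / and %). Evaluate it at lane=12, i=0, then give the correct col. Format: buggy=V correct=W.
buggy=0 correct=3

`lane % 4`[12,0]=>0
12: grp=3,tig=0
[0] (0*2+0,3) = (0,3)
col: 0 vs 3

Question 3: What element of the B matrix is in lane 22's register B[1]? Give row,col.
5,5

lane 22: grp=5 (22/4), tig=2 (22%4)
i=1: r=2*2+1=5, c=grp=5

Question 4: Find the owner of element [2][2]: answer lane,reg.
c=2->g=2  r=2->t=1,b0=0
L=2*4+1=9  i=0=0

9,0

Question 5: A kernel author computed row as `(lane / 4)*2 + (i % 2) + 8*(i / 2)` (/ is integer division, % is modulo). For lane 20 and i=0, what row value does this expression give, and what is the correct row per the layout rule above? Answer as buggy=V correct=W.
buggy=10 correct=0

`(lane / 4)*2 + (i % 2) + 8*(i / 2)`[20,0]->10
lane 20: g=5 (20/4), t=0 (20%4)
i=0: r=0*2+0=0, c=g=5
row: 10 vs 0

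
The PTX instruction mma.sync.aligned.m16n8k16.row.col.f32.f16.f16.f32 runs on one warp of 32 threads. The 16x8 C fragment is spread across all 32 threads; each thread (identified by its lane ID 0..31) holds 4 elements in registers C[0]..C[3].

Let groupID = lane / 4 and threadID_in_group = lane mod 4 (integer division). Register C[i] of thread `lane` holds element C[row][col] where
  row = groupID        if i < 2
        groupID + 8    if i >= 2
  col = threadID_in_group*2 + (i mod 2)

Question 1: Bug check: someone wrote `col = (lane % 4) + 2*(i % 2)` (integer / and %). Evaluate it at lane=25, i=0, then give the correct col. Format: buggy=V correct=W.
buggy=1 correct=2

`(lane % 4) + 2*(i % 2)`[25,0]→1
L=25→G=25>>2=6, T=25&3=1
[0]→row 6+0=6  col 1·2+0=2
col: 1 vs 2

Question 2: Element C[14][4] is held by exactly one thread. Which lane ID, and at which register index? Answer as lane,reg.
r=14->g=6,rb=1  c=4->t=2,b0=0
L=6*4+2=26  i=1*2+0=2

26,2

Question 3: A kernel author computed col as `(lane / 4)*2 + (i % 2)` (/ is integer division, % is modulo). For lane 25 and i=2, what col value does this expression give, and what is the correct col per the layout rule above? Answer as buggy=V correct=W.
buggy=12 correct=2

`(lane / 4)*2 + (i % 2)`[25,2]=>12
L=25=>grp=25>>2=6, tig=25&3=1
[2]=>row 6+8=14  col 1·2+0=2
col: 12 vs 2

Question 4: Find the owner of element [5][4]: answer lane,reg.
r=5→G=5,rhi=0  c=4→T=2,p=0
L=5*4+2=22  i=0*2+0=0

22,0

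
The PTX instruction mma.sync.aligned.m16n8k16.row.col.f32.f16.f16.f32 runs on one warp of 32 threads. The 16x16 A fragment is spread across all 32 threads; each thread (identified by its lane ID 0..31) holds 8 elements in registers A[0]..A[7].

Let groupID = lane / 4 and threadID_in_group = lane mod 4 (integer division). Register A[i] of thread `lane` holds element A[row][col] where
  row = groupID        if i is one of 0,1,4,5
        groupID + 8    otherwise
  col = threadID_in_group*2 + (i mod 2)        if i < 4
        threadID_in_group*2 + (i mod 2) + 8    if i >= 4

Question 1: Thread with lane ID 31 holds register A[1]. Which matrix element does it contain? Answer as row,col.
7,7

L=31→G=31>>2=7, T=31&3=3
[1]→row 7+0=7  col 3·2+1+0=7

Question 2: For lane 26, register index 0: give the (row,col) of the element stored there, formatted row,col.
6,4

L=26→G=26>>2=6, T=26&3=2
[0]→row 6+0=6  col 2·2+0+0=4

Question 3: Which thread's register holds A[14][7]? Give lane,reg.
27,3

r=14->g=6,rb=1  c=7->cb=0,t=3,b0=1
L=6*4+3=27  i=0*4+1*2+1=3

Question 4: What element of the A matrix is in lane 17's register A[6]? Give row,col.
lane 17: gr=4 (17/4), th=1 (17%4)
i=6: r=4+8=12, c=1*2+0+8=10

12,10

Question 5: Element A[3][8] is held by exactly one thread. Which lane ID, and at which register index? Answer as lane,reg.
12,4

r=3⇒gr=3,Rb=0  c=8⇒Cb=1,th=0,odd=0
L=3*4+0=12  i=1*4+0*2+0=4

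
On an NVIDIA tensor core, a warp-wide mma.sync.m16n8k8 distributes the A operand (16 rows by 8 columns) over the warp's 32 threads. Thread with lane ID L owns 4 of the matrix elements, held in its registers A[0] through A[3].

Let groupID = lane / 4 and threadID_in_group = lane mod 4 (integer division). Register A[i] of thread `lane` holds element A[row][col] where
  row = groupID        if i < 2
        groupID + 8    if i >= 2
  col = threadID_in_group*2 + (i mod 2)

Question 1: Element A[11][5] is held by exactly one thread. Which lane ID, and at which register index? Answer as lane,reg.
14,3

r:11=>grp=3,rB=1  c:5=>tig=2,lo=1
L=3*4+2=14  i=1*2+1=3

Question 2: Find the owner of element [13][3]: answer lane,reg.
21,3

r: 13->gid=5,r8=1  c: 3->tid=1,i&1=1
L=5*4+1=21  i=1*2+1=3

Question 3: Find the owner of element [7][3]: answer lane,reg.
r:7=>grp=7,rB=0  c:3=>tig=1,lo=1
L=7*4+1=29  i=0*2+1=1

29,1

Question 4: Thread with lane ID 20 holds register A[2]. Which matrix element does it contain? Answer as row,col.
20: g=5,t=0
[2] (5+8,0*2+0) = (13,0)

13,0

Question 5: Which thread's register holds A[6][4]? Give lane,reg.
26,0

r:6=>grp=6,rB=0  c:4=>tig=2,lo=0
L=6*4+2=26  i=0*2+0=0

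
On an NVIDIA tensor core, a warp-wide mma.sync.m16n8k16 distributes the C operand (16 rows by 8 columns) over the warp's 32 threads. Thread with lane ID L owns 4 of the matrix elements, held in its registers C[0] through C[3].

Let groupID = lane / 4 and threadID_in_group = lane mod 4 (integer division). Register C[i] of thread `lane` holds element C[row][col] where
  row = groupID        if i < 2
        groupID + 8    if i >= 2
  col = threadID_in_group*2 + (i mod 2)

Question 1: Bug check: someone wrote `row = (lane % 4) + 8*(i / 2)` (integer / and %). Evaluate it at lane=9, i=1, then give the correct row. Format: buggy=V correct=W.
`(lane % 4) + 8*(i / 2)`[9,1]->1
lane 9: gid=2 (9/4), tid=1 (9%4)
i=1: r=2+0=2, c=1*2+1=3
row: 1 vs 2

buggy=1 correct=2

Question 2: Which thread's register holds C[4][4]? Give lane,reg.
18,0

r: 4->gid=4,r8=0  c: 4->tid=2,i&1=0
L=4*4+2=18  i=0*2+0=0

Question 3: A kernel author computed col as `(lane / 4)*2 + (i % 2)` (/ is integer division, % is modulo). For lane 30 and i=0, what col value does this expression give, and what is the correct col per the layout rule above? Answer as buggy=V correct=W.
buggy=14 correct=4

`(lane / 4)*2 + (i % 2)`[30,0]⇒14
lane 30⇒30/4=7, 30 mod 4=2
i=0  r:7+0⇒7  c:2·2+0⇒4
col: 14 vs 4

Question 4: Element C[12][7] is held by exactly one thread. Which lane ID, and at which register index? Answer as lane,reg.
19,3

r: 12->gid=4,r8=1  c: 7->tid=3,i&1=1
L=4*4+3=19  i=1*2+1=3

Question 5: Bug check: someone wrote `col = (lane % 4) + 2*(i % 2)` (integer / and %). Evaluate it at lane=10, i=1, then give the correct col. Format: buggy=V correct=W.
buggy=4 correct=5

`(lane % 4) + 2*(i % 2)`[10,1]→4
lane 10→10/4=2, 10 mod 4=2
i=1  r:2+0→2  c:2·2+1→5
col: 4 vs 5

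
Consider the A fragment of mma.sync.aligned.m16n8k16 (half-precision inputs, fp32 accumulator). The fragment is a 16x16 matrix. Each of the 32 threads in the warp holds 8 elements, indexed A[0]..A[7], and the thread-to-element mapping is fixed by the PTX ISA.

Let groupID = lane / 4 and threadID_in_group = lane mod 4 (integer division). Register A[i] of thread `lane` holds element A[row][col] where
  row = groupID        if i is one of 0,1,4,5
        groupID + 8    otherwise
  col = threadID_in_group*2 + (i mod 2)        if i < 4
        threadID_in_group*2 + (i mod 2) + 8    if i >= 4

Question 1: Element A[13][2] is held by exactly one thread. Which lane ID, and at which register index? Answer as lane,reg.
r=13→G=5,rhi=1  c=2→chi=0,T=1,p=0
L=5*4+1=21  i=0*4+1*2+0=2

21,2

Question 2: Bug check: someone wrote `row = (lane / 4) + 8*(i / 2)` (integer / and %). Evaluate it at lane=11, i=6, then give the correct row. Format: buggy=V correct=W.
`(lane / 4) + 8*(i / 2)`[11,6]->26
lane 11->11/4=2, 11 mod 4=3
i=6  r:2+8->10  c:2·3+0+8->14
row: 26 vs 10

buggy=26 correct=10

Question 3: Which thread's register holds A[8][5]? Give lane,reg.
2,3

r: 8->gid=0,r8=1  c: 5->c8=0,tid=2,i&1=1
L=0*4+2=2  i=0*4+1*2+1=3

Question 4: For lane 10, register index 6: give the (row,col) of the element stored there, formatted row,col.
lane 10: g=2 (10/4), t=2 (10%4)
i=6: r=2+8=10, c=2*2+0+8=12

10,12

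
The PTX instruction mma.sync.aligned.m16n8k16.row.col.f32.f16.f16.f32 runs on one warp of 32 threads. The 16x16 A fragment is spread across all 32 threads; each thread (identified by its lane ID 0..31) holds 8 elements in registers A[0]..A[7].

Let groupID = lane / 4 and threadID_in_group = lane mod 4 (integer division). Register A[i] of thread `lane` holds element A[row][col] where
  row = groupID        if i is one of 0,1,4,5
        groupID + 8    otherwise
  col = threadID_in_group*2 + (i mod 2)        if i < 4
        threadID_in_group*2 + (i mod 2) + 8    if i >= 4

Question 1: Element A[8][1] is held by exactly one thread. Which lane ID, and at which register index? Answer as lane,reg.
r:8=>grp=0,rB=1  c:1=>cB=0,tig=0,lo=1
L=0*4+0=0  i=0*4+1*2+1=3

0,3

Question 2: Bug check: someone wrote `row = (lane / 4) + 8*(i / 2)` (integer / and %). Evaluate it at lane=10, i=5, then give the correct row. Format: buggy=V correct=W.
`(lane / 4) + 8*(i / 2)`[10,5]⇒18
lane 10⇒10/4=2, 10 mod 4=2
i=5  r:2+0⇒2  c:2·2+1+8⇒13
row: 18 vs 2

buggy=18 correct=2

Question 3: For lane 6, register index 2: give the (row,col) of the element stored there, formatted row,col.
9,4

L=6=>grp=6>>2=1, tig=6&3=2
[2]=>row 1+8=9  col 2·2+0+0=4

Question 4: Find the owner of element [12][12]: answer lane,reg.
18,6

r: 12->gid=4,r8=1  c: 12->c8=1,tid=2,i&1=0
L=4*4+2=18  i=1*4+1*2+0=6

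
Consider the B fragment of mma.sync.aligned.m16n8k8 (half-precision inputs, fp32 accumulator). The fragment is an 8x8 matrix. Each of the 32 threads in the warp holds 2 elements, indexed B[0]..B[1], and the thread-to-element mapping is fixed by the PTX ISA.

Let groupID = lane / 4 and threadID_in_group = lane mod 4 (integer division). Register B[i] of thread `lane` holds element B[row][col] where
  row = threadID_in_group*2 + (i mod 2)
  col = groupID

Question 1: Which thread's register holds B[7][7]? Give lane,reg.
31,1

c=7⇒gr=7  r=7⇒th=3,odd=1
L=7*4+3=31  i=1=1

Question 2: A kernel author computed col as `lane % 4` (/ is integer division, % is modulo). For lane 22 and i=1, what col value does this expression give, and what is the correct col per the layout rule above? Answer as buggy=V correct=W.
buggy=2 correct=5

`lane % 4`[22,1]→2
L=22→G=22>>2=5, T=22&3=2
[1]→row 2·2+1=5  col G=5
col: 2 vs 5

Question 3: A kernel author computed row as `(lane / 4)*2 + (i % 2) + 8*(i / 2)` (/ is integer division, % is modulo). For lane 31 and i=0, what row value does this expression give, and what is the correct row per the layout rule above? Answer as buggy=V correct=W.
`(lane / 4)*2 + (i % 2) + 8*(i / 2)`[31,0]⇒14
L=31⇒gr=31>>2=7, th=31&3=3
[0]⇒row 3·2+0=6  col gr=7
row: 14 vs 6

buggy=14 correct=6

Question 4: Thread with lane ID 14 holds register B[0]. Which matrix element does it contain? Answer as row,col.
4,3

lane 14: gid=3 (14/4), tid=2 (14%4)
i=0: r=2*2+0=4, c=gid=3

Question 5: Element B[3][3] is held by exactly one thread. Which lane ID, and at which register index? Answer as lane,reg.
13,1

c=3⇒gr=3  r=3⇒th=1,odd=1
L=3*4+1=13  i=1=1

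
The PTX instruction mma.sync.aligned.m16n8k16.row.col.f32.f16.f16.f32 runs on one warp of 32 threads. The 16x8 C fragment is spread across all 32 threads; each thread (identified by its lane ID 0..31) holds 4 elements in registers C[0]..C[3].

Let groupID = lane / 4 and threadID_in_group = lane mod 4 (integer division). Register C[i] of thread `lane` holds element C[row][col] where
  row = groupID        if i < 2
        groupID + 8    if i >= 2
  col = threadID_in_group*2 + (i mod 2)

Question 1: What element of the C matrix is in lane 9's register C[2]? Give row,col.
L=9=>grp=9>>2=2, tig=9&3=1
[2]=>row 2+8=10  col 1·2+0=2

10,2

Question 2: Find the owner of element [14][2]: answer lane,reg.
25,2

r=14→G=6,rhi=1  c=2→T=1,p=0
L=6*4+1=25  i=1*2+0=2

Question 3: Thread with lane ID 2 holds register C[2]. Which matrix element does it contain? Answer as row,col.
lane 2->2/4=0, 2 mod 4=2
i=2  r:0+8->8  c:2·2+0->4

8,4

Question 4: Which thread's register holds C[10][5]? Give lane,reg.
r: 10->gid=2,r8=1  c: 5->tid=2,i&1=1
L=2*4+2=10  i=1*2+1=3

10,3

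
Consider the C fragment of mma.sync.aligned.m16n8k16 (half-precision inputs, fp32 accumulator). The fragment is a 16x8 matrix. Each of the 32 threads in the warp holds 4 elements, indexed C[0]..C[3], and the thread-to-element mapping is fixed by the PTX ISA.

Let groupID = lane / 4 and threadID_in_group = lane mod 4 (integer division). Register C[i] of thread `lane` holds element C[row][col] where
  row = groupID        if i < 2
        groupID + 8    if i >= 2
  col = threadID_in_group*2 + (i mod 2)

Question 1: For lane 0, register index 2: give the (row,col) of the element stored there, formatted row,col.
8,0

0: grp=0,tig=0
[2] (0+8,0*2+0) = (8,0)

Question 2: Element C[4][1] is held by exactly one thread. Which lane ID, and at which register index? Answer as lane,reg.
r:4=>grp=4,rB=0  c:1=>tig=0,lo=1
L=4*4+0=16  i=0*2+1=1

16,1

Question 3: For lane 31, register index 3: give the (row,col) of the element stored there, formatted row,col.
15,7

31: g=7,t=3
[3] (7+8,3*2+1) = (15,7)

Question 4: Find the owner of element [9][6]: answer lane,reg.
r=9->g=1,rb=1  c=6->t=3,b0=0
L=1*4+3=7  i=1*2+0=2

7,2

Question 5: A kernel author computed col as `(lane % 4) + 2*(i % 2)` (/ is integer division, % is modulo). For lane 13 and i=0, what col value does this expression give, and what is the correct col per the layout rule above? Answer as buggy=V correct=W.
`(lane % 4) + 2*(i % 2)`[13,0]->1
lane 13: gid=3 (13/4), tid=1 (13%4)
i=0: r=3+0=3, c=1*2+0=2
col: 1 vs 2

buggy=1 correct=2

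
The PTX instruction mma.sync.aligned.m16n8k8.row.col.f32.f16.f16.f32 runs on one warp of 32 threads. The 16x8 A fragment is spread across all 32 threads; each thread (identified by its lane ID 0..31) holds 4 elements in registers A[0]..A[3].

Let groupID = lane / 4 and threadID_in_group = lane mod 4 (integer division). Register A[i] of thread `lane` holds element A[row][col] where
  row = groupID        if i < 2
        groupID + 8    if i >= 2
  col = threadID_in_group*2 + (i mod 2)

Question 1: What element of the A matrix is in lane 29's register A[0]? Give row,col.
7,2

lane 29: g=7 (29/4), t=1 (29%4)
i=0: r=7+0=7, c=1*2+0=2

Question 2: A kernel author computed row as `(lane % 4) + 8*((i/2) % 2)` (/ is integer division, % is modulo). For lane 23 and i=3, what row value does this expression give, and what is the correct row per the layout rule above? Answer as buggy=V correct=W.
`(lane % 4) + 8*((i/2) % 2)`[23,3]->11
23: g=5,t=3
[3] (5+8,3*2+1) = (13,7)
row: 11 vs 13

buggy=11 correct=13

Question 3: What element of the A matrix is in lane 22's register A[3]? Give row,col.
22: grp=5,tig=2
[3] (5+8,2*2+1) = (13,5)

13,5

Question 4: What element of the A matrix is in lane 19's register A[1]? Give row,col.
lane 19: gr=4 (19/4), th=3 (19%4)
i=1: r=4+0=4, c=3*2+1=7

4,7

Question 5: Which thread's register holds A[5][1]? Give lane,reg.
r=5->g=5,rb=0  c=1->t=0,b0=1
L=5*4+0=20  i=0*2+1=1

20,1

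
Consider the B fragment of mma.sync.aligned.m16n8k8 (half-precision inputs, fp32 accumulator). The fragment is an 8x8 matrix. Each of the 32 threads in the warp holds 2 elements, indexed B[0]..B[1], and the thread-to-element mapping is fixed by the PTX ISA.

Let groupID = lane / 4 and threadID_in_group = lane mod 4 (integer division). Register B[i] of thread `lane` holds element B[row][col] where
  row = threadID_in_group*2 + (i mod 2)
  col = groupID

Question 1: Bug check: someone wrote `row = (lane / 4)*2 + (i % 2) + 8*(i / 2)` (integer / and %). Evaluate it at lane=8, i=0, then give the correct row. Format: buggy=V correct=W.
`(lane / 4)*2 + (i % 2) + 8*(i / 2)`[8,0]->4
lane 8: gid=2 (8/4), tid=0 (8%4)
i=0: r=0*2+0=0, c=gid=2
row: 4 vs 0

buggy=4 correct=0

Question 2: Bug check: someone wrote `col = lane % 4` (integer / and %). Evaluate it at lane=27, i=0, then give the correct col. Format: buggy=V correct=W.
`lane % 4`[27,0]→3
lane 27→27/4=6, 27 mod 4=3
i=0  r:2·3+0→6  c:6
col: 3 vs 6

buggy=3 correct=6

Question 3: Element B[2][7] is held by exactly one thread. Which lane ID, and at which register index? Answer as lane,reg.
c:7=>grp=7  r:2=>tig=1,lo=0
L=7*4+1=29  i=0=0

29,0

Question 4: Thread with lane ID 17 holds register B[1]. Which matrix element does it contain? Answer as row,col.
3,4

17: g=4,t=1
[1] (1*2+1,4) = (3,4)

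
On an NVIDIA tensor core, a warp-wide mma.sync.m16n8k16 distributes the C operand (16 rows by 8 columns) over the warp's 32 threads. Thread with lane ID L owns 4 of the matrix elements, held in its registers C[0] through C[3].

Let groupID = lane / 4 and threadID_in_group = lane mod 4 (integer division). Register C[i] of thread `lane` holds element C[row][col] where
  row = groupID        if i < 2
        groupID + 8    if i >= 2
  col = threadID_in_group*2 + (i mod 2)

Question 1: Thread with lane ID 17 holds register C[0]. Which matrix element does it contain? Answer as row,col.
L=17→G=17>>2=4, T=17&3=1
[0]→row 4+0=4  col 1·2+0=2

4,2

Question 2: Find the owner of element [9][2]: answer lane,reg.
r=9→G=1,rhi=1  c=2→T=1,p=0
L=1*4+1=5  i=1*2+0=2

5,2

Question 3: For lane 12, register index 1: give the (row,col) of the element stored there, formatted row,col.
3,1

L=12→G=12>>2=3, T=12&3=0
[1]→row 3+0=3  col 0·2+1=1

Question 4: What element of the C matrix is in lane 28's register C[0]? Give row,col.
7,0

28: grp=7,tig=0
[0] (7+0,0*2+0) = (7,0)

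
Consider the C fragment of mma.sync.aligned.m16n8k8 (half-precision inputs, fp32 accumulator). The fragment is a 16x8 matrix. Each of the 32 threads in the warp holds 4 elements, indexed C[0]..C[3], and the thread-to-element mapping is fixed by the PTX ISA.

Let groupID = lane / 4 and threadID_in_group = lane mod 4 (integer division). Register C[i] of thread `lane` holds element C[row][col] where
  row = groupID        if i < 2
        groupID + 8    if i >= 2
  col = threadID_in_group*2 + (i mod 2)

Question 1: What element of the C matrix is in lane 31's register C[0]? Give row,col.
7,6

lane 31: grp=7 (31/4), tig=3 (31%4)
i=0: r=7+0=7, c=3*2+0=6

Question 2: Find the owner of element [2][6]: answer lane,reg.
r=2⇒gr=2,Rb=0  c=6⇒th=3,odd=0
L=2*4+3=11  i=0*2+0=0

11,0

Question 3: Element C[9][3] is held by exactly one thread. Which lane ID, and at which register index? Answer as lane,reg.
5,3

r:9=>grp=1,rB=1  c:3=>tig=1,lo=1
L=1*4+1=5  i=1*2+1=3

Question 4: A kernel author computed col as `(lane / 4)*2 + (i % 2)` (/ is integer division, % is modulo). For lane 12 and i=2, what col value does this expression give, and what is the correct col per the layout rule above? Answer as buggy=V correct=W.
buggy=6 correct=0

`(lane / 4)*2 + (i % 2)`[12,2]->6
12: gid=3,tid=0
[2] (3+8,0*2+0) = (11,0)
col: 6 vs 0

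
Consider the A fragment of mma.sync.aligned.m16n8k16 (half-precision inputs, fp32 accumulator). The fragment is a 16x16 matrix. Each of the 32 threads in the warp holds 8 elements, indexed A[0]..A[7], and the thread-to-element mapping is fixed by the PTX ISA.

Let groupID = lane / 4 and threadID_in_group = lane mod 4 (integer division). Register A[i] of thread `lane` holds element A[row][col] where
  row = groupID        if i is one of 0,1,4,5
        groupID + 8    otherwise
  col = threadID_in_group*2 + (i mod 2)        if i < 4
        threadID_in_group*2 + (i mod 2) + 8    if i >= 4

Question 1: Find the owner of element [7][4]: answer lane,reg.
r:7=>grp=7,rB=0  c:4=>cB=0,tig=2,lo=0
L=7*4+2=30  i=0*4+0*2+0=0

30,0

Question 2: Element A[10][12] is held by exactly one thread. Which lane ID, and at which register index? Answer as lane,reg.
10,6

r=10⇒gr=2,Rb=1  c=12⇒Cb=1,th=2,odd=0
L=2*4+2=10  i=1*4+1*2+0=6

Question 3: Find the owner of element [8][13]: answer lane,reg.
2,7

r:8=>grp=0,rB=1  c:13=>cB=1,tig=2,lo=1
L=0*4+2=2  i=1*4+1*2+1=7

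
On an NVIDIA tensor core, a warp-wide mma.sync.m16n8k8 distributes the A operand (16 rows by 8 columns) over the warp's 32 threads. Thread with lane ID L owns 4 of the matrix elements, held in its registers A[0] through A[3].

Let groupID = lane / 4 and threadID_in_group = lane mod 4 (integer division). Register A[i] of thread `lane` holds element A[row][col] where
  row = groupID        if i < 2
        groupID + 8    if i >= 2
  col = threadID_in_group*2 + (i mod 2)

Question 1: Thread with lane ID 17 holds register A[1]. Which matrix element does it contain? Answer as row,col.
L=17⇒gr=17>>2=4, th=17&3=1
[1]⇒row 4+0=4  col 1·2+1=3

4,3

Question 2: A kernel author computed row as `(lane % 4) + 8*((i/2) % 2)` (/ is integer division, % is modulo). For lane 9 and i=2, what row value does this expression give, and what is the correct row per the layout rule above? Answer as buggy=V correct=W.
`(lane % 4) + 8*((i/2) % 2)`[9,2]->9
lane 9: gid=2 (9/4), tid=1 (9%4)
i=2: r=2+8=10, c=1*2+0=2
row: 9 vs 10

buggy=9 correct=10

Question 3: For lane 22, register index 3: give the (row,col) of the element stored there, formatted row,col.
13,5

lane 22: G=5 (22/4), T=2 (22%4)
i=3: r=5+8=13, c=2*2+1=5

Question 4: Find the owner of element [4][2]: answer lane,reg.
r:4=>grp=4,rB=0  c:2=>tig=1,lo=0
L=4*4+1=17  i=0*2+0=0

17,0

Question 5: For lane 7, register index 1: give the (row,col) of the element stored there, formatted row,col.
1,7

lane 7->7/4=1, 7 mod 4=3
i=1  r:1+0->1  c:2·3+1->7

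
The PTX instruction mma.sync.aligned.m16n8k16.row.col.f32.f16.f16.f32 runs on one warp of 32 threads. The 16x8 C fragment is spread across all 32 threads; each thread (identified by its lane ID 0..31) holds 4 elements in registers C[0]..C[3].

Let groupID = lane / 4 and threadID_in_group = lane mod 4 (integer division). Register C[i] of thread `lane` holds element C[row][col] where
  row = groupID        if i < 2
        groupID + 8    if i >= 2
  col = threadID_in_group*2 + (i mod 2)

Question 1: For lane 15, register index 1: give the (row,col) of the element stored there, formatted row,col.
3,7

lane 15→15/4=3, 15 mod 4=3
i=1  r:3+0→3  c:2·3+1→7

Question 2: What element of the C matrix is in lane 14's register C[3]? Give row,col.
11,5

L=14->g=14>>2=3, t=14&3=2
[3]->row 3+8=11  col 2·2+1=5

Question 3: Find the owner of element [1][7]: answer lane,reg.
7,1

r=1→G=1,rhi=0  c=7→T=3,p=1
L=1*4+3=7  i=0*2+1=1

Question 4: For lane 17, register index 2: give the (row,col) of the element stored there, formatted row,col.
L=17=>grp=17>>2=4, tig=17&3=1
[2]=>row 4+8=12  col 1·2+0=2

12,2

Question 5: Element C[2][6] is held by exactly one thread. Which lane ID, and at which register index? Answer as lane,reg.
11,0

r: 2->gid=2,r8=0  c: 6->tid=3,i&1=0
L=2*4+3=11  i=0*2+0=0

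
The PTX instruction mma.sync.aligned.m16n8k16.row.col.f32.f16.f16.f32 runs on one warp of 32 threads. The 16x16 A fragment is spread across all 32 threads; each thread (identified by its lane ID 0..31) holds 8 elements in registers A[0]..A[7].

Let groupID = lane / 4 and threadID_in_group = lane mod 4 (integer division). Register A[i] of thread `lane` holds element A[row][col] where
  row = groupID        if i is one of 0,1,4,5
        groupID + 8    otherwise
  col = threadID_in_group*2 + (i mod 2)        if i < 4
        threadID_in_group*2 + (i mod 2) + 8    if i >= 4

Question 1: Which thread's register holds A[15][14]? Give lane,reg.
31,6

r=15→G=7,rhi=1  c=14→chi=1,T=3,p=0
L=7*4+3=31  i=1*4+1*2+0=6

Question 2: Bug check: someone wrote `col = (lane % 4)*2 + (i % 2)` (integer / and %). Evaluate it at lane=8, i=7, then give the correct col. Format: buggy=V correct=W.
buggy=1 correct=9

`(lane % 4)*2 + (i % 2)`[8,7]⇒1
lane 8: gr=2 (8/4), th=0 (8%4)
i=7: r=2+8=10, c=0*2+1+8=9
col: 1 vs 9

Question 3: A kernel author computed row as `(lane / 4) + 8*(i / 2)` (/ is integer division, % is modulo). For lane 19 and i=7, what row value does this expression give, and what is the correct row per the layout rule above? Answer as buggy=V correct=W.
`(lane / 4) + 8*(i / 2)`[19,7]⇒28
lane 19⇒19/4=4, 19 mod 4=3
i=7  r:4+8⇒12  c:2·3+1+8⇒15
row: 28 vs 12

buggy=28 correct=12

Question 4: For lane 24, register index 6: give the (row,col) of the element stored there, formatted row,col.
lane 24⇒24/4=6, 24 mod 4=0
i=6  r:6+8⇒14  c:2·0+0+8⇒8

14,8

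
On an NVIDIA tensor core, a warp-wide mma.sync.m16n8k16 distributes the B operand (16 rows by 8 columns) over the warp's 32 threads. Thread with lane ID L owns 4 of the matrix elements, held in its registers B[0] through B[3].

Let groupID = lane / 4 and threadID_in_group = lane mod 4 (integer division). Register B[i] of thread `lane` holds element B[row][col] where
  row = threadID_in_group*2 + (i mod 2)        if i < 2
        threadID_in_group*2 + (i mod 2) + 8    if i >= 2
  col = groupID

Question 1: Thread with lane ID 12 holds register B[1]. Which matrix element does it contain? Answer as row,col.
lane 12=>12/4=3, 12 mod 4=0
i=1  r:2·0+1+0=>1  c:3

1,3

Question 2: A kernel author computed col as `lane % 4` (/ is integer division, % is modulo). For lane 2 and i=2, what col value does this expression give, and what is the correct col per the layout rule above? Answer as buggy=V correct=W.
buggy=2 correct=0

`lane % 4`[2,2]->2
lane 2->2/4=0, 2 mod 4=2
i=2  r:2·2+0+8->12  c:0
col: 2 vs 0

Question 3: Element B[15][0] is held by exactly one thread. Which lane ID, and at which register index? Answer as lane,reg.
c:0=>grp=0  r:15=>rB=1,tig=3,lo=1
L=0*4+3=3  i=1*2+1=3

3,3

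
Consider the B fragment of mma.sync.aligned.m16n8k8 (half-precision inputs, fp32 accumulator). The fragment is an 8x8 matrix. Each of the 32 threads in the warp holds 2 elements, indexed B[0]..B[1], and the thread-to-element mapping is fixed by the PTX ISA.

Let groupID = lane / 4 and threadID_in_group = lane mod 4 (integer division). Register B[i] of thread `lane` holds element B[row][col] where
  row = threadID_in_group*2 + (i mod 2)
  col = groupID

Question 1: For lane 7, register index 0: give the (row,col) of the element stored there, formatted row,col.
L=7⇒gr=7>>2=1, th=7&3=3
[0]⇒row 3·2+0=6  col gr=1

6,1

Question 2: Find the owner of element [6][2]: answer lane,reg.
11,0

c: 2->gid=2  r: 6->tid=3,i&1=0
L=2*4+3=11  i=0=0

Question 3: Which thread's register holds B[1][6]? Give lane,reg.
24,1

c=6⇒gr=6  r=1⇒th=0,odd=1
L=6*4+0=24  i=1=1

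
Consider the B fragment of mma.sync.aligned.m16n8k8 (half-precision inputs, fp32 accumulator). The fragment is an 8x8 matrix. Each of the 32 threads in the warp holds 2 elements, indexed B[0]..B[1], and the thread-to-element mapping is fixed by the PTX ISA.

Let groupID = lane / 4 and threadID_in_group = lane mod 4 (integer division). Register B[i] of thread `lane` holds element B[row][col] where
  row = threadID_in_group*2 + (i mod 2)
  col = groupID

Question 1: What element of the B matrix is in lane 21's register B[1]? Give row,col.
3,5

lane 21=>21/4=5, 21 mod 4=1
i=1  r:2·1+1=>3  c:5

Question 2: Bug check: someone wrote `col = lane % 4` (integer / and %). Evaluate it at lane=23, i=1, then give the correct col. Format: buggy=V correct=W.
`lane % 4`[23,1]→3
lane 23: G=5 (23/4), T=3 (23%4)
i=1: r=3*2+1=7, c=G=5
col: 3 vs 5

buggy=3 correct=5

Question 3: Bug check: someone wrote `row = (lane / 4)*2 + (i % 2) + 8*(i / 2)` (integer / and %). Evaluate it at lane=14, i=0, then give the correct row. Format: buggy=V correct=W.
`(lane / 4)*2 + (i % 2) + 8*(i / 2)`[14,0]→6
lane 14→14/4=3, 14 mod 4=2
i=0  r:2·2+0→4  c:3
row: 6 vs 4

buggy=6 correct=4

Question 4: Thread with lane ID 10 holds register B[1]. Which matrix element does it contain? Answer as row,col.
5,2

10: grp=2,tig=2
[1] (2*2+1,2) = (5,2)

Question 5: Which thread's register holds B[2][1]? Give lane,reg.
c=1⇒gr=1  r=2⇒th=1,odd=0
L=1*4+1=5  i=0=0

5,0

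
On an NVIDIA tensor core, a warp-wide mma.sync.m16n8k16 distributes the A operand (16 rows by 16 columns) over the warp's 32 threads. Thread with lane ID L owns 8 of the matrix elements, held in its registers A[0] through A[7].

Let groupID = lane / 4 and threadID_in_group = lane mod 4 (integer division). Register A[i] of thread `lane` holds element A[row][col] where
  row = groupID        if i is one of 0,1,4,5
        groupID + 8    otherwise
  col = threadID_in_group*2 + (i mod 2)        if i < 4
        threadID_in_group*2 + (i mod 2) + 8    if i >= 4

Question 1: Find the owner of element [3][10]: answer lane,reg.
13,4

r=3→G=3,rhi=0  c=10→chi=1,T=1,p=0
L=3*4+1=13  i=1*4+0*2+0=4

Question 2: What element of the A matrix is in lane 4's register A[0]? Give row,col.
4: grp=1,tig=0
[0] (1+0,0*2+0+0) = (1,0)

1,0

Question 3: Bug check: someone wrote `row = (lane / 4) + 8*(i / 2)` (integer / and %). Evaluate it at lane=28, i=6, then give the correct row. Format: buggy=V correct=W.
`(lane / 4) + 8*(i / 2)`[28,6]⇒31
lane 28: gr=7 (28/4), th=0 (28%4)
i=6: r=7+8=15, c=0*2+0+8=8
row: 31 vs 15

buggy=31 correct=15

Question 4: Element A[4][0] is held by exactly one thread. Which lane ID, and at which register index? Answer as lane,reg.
r=4→G=4,rhi=0  c=0→chi=0,T=0,p=0
L=4*4+0=16  i=0*4+0*2+0=0

16,0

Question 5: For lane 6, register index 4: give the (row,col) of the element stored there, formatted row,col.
1,12

lane 6: G=1 (6/4), T=2 (6%4)
i=4: r=1+0=1, c=2*2+0+8=12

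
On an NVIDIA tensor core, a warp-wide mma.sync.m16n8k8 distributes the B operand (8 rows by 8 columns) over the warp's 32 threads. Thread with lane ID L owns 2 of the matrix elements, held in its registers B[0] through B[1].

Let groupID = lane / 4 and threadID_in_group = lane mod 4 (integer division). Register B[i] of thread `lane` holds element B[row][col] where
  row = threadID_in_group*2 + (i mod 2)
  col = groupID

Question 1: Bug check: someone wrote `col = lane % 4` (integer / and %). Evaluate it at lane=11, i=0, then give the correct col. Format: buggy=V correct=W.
buggy=3 correct=2

`lane % 4`[11,0]=>3
11: grp=2,tig=3
[0] (3*2+0,2) = (6,2)
col: 3 vs 2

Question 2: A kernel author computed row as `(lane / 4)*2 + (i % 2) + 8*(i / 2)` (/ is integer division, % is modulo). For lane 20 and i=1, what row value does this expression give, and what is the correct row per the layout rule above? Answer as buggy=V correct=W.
`(lane / 4)*2 + (i % 2) + 8*(i / 2)`[20,1]->11
20: gid=5,tid=0
[1] (0*2+1,5) = (1,5)
row: 11 vs 1

buggy=11 correct=1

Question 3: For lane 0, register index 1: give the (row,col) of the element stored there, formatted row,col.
lane 0: g=0 (0/4), t=0 (0%4)
i=1: r=0*2+1=1, c=g=0

1,0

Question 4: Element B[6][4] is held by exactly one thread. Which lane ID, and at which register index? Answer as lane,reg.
19,0

c:4=>grp=4  r:6=>tig=3,lo=0
L=4*4+3=19  i=0=0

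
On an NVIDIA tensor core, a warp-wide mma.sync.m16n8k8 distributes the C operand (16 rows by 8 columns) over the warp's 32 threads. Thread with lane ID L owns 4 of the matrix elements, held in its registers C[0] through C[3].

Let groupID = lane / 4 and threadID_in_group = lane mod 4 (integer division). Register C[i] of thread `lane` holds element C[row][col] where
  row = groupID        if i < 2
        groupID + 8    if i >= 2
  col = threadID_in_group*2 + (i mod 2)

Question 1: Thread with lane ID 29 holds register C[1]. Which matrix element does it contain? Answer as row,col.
7,3

lane 29: g=7 (29/4), t=1 (29%4)
i=1: r=7+0=7, c=1*2+1=3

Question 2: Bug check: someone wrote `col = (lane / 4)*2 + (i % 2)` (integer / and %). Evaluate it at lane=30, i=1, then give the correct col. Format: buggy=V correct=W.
buggy=15 correct=5

`(lane / 4)*2 + (i % 2)`[30,1]⇒15
lane 30: gr=7 (30/4), th=2 (30%4)
i=1: r=7+0=7, c=2*2+1=5
col: 15 vs 5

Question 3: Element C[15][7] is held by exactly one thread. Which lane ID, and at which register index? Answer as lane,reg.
31,3

r:15=>grp=7,rB=1  c:7=>tig=3,lo=1
L=7*4+3=31  i=1*2+1=3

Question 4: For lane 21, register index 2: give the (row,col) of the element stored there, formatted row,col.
13,2

L=21->g=21>>2=5, t=21&3=1
[2]->row 5+8=13  col 1·2+0=2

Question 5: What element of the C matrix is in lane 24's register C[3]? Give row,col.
14,1

24: gr=6,th=0
[3] (6+8,0*2+1) = (14,1)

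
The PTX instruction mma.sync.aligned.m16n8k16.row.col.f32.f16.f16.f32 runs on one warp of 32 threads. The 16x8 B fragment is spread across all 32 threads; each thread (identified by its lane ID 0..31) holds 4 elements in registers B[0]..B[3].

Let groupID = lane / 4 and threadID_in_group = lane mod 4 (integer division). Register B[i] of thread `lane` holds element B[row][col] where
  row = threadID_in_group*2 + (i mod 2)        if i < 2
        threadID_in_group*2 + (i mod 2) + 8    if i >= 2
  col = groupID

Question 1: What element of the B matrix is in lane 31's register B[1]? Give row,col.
7,7

lane 31→31/4=7, 31 mod 4=3
i=1  r:2·3+1+0→7  c:7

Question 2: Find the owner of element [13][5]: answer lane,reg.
c=5⇒gr=5  r=13⇒Rb=1,th=2,odd=1
L=5*4+2=22  i=1*2+1=3

22,3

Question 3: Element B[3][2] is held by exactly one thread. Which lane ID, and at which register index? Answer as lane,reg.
9,1

c=2⇒gr=2  r=3⇒Rb=0,th=1,odd=1
L=2*4+1=9  i=0*2+1=1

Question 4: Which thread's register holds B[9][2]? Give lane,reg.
8,3

c:2=>grp=2  r:9=>rB=1,tig=0,lo=1
L=2*4+0=8  i=1*2+1=3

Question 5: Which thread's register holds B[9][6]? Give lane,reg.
c:6=>grp=6  r:9=>rB=1,tig=0,lo=1
L=6*4+0=24  i=1*2+1=3

24,3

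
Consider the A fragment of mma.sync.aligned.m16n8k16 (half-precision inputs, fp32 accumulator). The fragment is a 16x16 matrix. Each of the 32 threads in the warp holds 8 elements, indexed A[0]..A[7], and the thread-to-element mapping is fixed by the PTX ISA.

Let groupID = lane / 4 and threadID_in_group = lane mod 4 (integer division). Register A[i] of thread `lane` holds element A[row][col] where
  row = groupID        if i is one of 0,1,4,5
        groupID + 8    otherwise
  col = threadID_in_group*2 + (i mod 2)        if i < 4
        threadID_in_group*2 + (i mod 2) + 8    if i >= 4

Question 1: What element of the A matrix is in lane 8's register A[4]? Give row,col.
2,8

lane 8→8/4=2, 8 mod 4=0
i=4  r:2+0→2  c:2·0+0+8→8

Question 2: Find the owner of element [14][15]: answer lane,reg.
27,7

r=14→G=6,rhi=1  c=15→chi=1,T=3,p=1
L=6*4+3=27  i=1*4+1*2+1=7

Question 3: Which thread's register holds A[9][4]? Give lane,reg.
r=9⇒gr=1,Rb=1  c=4⇒Cb=0,th=2,odd=0
L=1*4+2=6  i=0*4+1*2+0=2

6,2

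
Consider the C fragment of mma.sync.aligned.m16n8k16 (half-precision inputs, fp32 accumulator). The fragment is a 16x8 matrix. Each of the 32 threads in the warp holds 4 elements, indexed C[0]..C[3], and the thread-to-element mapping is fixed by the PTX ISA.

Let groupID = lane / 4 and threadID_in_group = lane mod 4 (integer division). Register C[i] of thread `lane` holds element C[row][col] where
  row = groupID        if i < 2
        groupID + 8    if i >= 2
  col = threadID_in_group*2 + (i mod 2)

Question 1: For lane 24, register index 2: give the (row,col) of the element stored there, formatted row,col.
14,0

L=24→G=24>>2=6, T=24&3=0
[2]→row 6+8=14  col 0·2+0=0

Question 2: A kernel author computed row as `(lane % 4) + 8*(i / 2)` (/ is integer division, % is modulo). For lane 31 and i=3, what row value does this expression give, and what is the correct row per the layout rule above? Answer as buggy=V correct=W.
buggy=11 correct=15

`(lane % 4) + 8*(i / 2)`[31,3]→11
L=31→G=31>>2=7, T=31&3=3
[3]→row 7+8=15  col 3·2+1=7
row: 11 vs 15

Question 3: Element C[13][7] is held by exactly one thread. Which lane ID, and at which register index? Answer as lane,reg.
r: 13->gid=5,r8=1  c: 7->tid=3,i&1=1
L=5*4+3=23  i=1*2+1=3

23,3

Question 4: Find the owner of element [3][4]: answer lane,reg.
r:3=>grp=3,rB=0  c:4=>tig=2,lo=0
L=3*4+2=14  i=0*2+0=0

14,0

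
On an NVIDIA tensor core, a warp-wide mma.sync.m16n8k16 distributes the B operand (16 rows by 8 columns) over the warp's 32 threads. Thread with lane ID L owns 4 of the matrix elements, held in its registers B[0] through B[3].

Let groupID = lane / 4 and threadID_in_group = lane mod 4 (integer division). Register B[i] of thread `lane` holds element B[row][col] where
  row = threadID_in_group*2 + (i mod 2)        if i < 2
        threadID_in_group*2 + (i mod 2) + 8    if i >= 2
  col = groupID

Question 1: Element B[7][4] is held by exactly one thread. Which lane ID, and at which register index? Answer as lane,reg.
c: 4->gid=4  r: 7->r8=0,tid=3,i&1=1
L=4*4+3=19  i=0*2+1=1

19,1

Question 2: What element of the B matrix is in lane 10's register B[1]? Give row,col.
5,2

10: G=2,T=2
[1] (2*2+1+0,2) = (5,2)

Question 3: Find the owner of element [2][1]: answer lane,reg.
c=1⇒gr=1  r=2⇒Rb=0,th=1,odd=0
L=1*4+1=5  i=0*2+0=0

5,0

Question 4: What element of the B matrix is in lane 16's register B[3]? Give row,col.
9,4

lane 16: G=4 (16/4), T=0 (16%4)
i=3: r=0*2+1+8=9, c=G=4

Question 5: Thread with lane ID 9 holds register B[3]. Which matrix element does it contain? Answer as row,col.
11,2

lane 9: G=2 (9/4), T=1 (9%4)
i=3: r=1*2+1+8=11, c=G=2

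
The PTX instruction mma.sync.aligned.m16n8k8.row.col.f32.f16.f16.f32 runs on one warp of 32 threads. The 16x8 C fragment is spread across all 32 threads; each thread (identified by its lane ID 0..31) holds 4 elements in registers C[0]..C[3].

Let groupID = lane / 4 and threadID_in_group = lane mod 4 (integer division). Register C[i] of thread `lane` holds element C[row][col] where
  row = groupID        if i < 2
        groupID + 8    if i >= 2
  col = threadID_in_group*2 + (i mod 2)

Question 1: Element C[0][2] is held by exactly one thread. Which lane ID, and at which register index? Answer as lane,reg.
1,0

r=0⇒gr=0,Rb=0  c=2⇒th=1,odd=0
L=0*4+1=1  i=0*2+0=0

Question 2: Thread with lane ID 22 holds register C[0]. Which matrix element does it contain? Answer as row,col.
5,4

lane 22→22/4=5, 22 mod 4=2
i=0  r:5+0→5  c:2·2+0→4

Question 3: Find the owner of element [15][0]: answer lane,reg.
r: 15->gid=7,r8=1  c: 0->tid=0,i&1=0
L=7*4+0=28  i=1*2+0=2

28,2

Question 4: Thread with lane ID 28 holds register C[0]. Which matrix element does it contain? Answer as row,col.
7,0

28: grp=7,tig=0
[0] (7+0,0*2+0) = (7,0)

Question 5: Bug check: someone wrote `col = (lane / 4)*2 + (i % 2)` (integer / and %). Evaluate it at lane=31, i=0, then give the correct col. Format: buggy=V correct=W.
`(lane / 4)*2 + (i % 2)`[31,0]->14
31: g=7,t=3
[0] (7+0,3*2+0) = (7,6)
col: 14 vs 6

buggy=14 correct=6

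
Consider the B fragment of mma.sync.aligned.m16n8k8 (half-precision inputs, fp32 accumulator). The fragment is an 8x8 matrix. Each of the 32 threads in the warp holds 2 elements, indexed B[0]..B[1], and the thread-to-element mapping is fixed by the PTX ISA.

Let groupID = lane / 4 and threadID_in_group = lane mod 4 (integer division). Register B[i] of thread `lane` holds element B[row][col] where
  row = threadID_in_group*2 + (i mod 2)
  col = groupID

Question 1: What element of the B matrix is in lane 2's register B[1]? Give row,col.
5,0

lane 2: G=0 (2/4), T=2 (2%4)
i=1: r=2*2+1=5, c=G=0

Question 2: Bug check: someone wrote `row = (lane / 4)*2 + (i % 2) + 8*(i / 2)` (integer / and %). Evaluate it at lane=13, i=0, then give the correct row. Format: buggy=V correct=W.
`(lane / 4)*2 + (i % 2) + 8*(i / 2)`[13,0]=>6
lane 13: grp=3 (13/4), tig=1 (13%4)
i=0: r=1*2+0=2, c=grp=3
row: 6 vs 2

buggy=6 correct=2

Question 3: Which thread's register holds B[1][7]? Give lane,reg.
c: 7->gid=7  r: 1->tid=0,i&1=1
L=7*4+0=28  i=1=1

28,1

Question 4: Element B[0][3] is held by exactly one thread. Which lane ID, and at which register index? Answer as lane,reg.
c=3->g=3  r=0->t=0,b0=0
L=3*4+0=12  i=0=0

12,0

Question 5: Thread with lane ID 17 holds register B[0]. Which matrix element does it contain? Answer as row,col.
lane 17->17/4=4, 17 mod 4=1
i=0  r:2·1+0->2  c:4

2,4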